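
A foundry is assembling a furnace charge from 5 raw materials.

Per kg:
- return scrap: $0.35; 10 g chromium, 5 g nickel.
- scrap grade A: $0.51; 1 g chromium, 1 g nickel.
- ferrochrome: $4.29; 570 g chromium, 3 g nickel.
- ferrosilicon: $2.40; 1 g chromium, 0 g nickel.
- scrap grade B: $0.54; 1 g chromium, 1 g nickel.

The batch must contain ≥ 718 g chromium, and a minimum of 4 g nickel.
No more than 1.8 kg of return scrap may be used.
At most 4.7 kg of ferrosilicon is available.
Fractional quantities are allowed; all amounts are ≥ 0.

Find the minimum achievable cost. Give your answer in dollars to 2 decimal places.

Treat it as an LP. Let x1 = kg of return scrap, x2 = kg of scrap grade A, x3 = kg of ferrochrome, x4 = kg of ferrosilicon, x5 = kg of scrap grade B.
min 0.35x1 + 0.51x2 + 4.29x3 + 2.4x4 + 0.54x5 s.t.:
  10x1 + 1x2 + 570x3 + 1x4 + 1x5 ≥ 718   (chromium)
  5x1 + 1x2 + 3x3 + 1x5 ≥ 4   (nickel)
  x1 ≤ 1.8
  x4 ≤ 4.7
  x1, x2, x3, x4, x5 ≥ 0.
The minimum-cost mix takes nothing from scrap grade A, ferrosilicon, scrap grade B — only return scrap, ferrochrome. Binding constraints: chromium and nickel.
That vertex is x1 = 0.04468, x3 = 1.259.
Cost = 0.35·0.04468 + 4.29·1.259 = 5.4167.

$5.42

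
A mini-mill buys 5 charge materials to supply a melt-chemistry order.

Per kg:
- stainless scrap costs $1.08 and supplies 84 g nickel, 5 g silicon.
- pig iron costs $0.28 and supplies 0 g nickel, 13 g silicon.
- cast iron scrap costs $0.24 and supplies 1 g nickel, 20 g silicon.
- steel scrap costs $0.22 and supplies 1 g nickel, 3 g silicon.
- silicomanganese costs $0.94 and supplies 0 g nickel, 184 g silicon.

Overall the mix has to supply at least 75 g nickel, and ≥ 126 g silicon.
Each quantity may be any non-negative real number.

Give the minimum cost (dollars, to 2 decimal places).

$1.59

Set it up as a linear program. Let x1 = kg of stainless scrap, x2 = kg of pig iron, x3 = kg of cast iron scrap, x4 = kg of steel scrap, x5 = kg of silicomanganese.
Minimize 1.08x1 + 0.28x2 + 0.24x3 + 0.22x4 + 0.94x5 s.t.:
  84x1 + 1x3 + 1x4 ≥ 75   (nickel)
  5x1 + 13x2 + 20x3 + 3x4 + 184x5 ≥ 126   (silicon)
  x1, x2, x3, x4, x5 ≥ 0.
The minimum-cost mix takes nothing from pig iron, cast iron scrap, steel scrap — only stainless scrap, silicomanganese. Binding constraints: nickel and silicon.
So stainless scrap = 0.8929 kg, silicomanganese = 0.6605 kg.
Objective = 1.08·0.8929 + 0.94·0.6605 = 1.5852.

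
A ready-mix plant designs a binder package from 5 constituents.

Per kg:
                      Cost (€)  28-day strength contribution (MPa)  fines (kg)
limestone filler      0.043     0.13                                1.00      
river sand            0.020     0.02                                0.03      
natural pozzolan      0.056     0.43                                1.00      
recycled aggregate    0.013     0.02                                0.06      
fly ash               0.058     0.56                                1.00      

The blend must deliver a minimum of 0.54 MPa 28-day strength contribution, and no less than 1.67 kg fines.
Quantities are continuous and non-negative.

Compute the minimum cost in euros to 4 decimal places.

€0.0831

Treat it as an LP. Let x1 = kg of limestone filler, x2 = kg of river sand, x3 = kg of natural pozzolan, x4 = kg of recycled aggregate, x5 = kg of fly ash.
Minimize 0.043x1 + 0.02x2 + 0.056x3 + 0.013x4 + 0.058x5 subject to:
  0.13x1 + 0.02x2 + 0.43x3 + 0.02x4 + 0.56x5 ≥ 0.54   (28-day strength contribution)
  1x1 + 0.03x2 + 1x3 + 0.06x4 + 1x5 ≥ 1.67   (fines)
  x1, x2, x3, x4, x5 ≥ 0.
At the optimum only limestone filler, fly ash are positive (river sand, natural pozzolan, recycled aggregate = 0). There the 28-day strength contribution and fines constraints are tight.
Optimal quantities: limestone filler = 0.9191 kg, fly ash = 0.7509 kg.
Cost = 0.043·0.9191 + 0.058·0.7509 = 0.083074.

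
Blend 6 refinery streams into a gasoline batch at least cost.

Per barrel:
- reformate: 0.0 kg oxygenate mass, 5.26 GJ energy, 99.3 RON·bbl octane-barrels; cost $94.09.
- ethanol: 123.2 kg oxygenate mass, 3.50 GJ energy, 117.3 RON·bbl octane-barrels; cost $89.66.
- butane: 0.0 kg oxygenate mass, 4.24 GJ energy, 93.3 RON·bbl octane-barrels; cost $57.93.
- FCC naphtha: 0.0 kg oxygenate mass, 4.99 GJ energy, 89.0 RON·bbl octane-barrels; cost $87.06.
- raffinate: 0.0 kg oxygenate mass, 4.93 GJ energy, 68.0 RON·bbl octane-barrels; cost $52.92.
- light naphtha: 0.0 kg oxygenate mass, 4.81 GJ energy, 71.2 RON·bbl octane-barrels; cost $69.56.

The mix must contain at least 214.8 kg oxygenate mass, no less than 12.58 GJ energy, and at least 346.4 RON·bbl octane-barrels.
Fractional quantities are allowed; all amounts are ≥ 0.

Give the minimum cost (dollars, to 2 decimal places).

Treat it as an LP. Let x1 = barrels of reformate, x2 = barrels of ethanol, x3 = barrels of butane, x4 = barrels of FCC naphtha, x5 = barrels of raffinate, x6 = barrels of light naphtha.
Minimize 94.09x1 + 89.66x2 + 57.93x3 + 87.06x4 + 52.92x5 + 69.56x6 with:
  123.2x2 ≥ 214.8   (oxygenate mass)
  5.26x1 + 3.5x2 + 4.24x3 + 4.99x4 + 4.93x5 + 4.81x6 ≥ 12.58   (energy)
  99.3x1 + 117.3x2 + 93.3x3 + 89x4 + 68x5 + 71.2x6 ≥ 346.4   (octane-barrels)
  x1, x2, x3, x4, x5, x6 ≥ 0.
The minimum-cost mix takes nothing from reformate, FCC naphtha, light naphtha — only ethanol, butane, raffinate. Binding constraints: oxygenate mass, energy, octane-barrels.
Optimal quantities: ethanol = 1.7435 barrels, butane = 1.509 barrels, raffinate = 0.016152 barrels.
Hence cost = 89.66·1.7435 + 57.93·1.509 + 52.92·0.016152 = $244.5933.

$244.59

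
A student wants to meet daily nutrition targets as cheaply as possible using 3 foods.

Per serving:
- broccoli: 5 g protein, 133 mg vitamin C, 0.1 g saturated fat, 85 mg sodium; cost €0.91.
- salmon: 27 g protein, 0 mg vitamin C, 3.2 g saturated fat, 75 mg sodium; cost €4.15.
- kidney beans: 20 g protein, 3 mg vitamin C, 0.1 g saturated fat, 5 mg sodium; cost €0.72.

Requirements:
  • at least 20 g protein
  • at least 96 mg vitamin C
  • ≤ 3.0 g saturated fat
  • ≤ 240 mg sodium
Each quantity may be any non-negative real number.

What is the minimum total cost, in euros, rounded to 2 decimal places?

€1.23

Treat it as an LP. Let x1 = servings of broccoli, x2 = servings of salmon, x3 = servings of kidney beans.
Minimise 0.91x1 + 4.15x2 + 0.72x3 s.t.:
  5x1 + 27x2 + 20x3 ≥ 20   (protein)
  133x1 + 3x3 ≥ 96   (vitamin C)
  0.1x1 + 3.2x2 + 0.1x3 ≤ 3   (saturated fat)
  85x1 + 75x2 + 5x3 ≤ 240   (sodium)
  x1, x2, x3 ≥ 0.
The cheapest feasible vertex uses only broccoli, kidney beans; salmon is not used. The protein and vitamin C requirements are met with equality.
Optimal quantities: broccoli = 0.7032 servings, kidney beans = 0.8242 servings.
Objective = 0.91·0.7032 + 0.72·0.8242 = 1.2333.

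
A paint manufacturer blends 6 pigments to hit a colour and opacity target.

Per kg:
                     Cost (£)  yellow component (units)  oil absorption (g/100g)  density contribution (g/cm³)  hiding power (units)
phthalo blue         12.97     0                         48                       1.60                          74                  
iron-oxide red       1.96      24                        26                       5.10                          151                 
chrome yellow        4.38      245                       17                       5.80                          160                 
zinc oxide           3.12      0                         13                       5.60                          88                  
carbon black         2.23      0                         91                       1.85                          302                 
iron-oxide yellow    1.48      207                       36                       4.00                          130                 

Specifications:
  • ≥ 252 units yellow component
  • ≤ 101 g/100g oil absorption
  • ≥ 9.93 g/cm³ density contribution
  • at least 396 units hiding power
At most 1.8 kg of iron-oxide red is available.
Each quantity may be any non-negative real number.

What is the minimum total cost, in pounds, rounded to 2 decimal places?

£4.26

Let x1 = kg of phthalo blue, x2 = kg of iron-oxide red, x3 = kg of chrome yellow, x4 = kg of zinc oxide, x5 = kg of carbon black, x6 = kg of iron-oxide yellow.
min 12.97x1 + 1.96x2 + 4.38x3 + 3.12x4 + 2.23x5 + 1.48x6 subject to:
  24x2 + 245x3 + 207x6 ≥ 252   (yellow component)
  48x1 + 26x2 + 17x3 + 13x4 + 91x5 + 36x6 ≤ 101   (oil absorption)
  1.6x1 + 5.1x2 + 5.8x3 + 5.6x4 + 1.85x5 + 4x6 ≥ 9.93   (density contribution)
  74x1 + 151x2 + 160x3 + 88x4 + 302x5 + 130x6 ≥ 396   (hiding power)
  x2 ≤ 1.8
  x1, x2, x3, x4, x5, x6 ≥ 0.
The optimal basis is {iron-oxide red, carbon black, iron-oxide yellow}; phthalo blue, chrome yellow, zinc oxide drop out. The oil absorption, density contribution, hiding power requirements are met with equality.
Optimal quantities: iron-oxide red = 0.709 kg, carbon black = 0.3462 kg, iron-oxide yellow = 1.418 kg.
Objective = 1.96·0.709 + 2.23·0.3462 + 1.48·1.418 = 4.2603.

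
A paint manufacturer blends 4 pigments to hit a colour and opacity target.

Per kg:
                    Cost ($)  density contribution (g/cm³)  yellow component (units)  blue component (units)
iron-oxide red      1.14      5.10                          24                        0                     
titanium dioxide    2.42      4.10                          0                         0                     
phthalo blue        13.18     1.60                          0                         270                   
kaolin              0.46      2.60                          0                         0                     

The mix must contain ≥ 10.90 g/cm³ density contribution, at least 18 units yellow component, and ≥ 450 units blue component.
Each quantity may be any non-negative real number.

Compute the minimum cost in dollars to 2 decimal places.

$23.60

Let x1 = kg of iron-oxide red, x2 = kg of titanium dioxide, x3 = kg of phthalo blue, x4 = kg of kaolin.
Minimize 1.14x1 + 2.42x2 + 13.18x3 + 0.46x4 subject to:
  5.1x1 + 4.1x2 + 1.6x3 + 2.6x4 ≥ 10.9   (density contribution)
  24x1 ≥ 18   (yellow component)
  270x3 ≥ 450   (blue component)
  x1, x2, x3, x4 ≥ 0.
The optimal basis is {iron-oxide red, phthalo blue, kaolin}; titanium dioxide drops out. Binding constraints: density contribution, yellow component, blue component.
That vertex is x1 = 0.75, x3 = 1.6667, x4 = 1.6955.
Cost = 1.14·0.75 + 13.18·1.6667 + 0.46·1.6955 = 23.6020.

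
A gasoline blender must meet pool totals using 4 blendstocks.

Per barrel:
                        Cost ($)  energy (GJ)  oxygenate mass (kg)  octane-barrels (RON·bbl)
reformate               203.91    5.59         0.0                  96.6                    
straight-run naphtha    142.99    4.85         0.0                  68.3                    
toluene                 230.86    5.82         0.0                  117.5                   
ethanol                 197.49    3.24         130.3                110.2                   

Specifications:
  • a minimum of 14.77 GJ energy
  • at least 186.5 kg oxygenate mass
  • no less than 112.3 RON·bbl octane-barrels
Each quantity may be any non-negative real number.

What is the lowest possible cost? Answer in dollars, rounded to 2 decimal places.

Treat it as an LP. Let x1 = barrels of reformate, x2 = barrels of straight-run naphtha, x3 = barrels of toluene, x4 = barrels of ethanol.
min 203.91x1 + 142.99x2 + 230.86x3 + 197.49x4 s.t.:
  5.59x1 + 4.85x2 + 5.82x3 + 3.24x4 ≥ 14.77   (energy)
  130.3x4 ≥ 186.5   (oxygenate mass)
  96.6x1 + 68.3x2 + 117.5x3 + 110.2x4 ≥ 112.3   (octane-barrels)
  x1, x2, x3, x4 ≥ 0.
The cheapest feasible vertex uses only straight-run naphtha, ethanol; reformate, toluene are not used. Binding constraints: energy and oxygenate mass.
So straight-run naphtha = 2.0892 barrels, ethanol = 1.4313 barrels.
Objective = 142.99·2.0892 + 197.49·1.4313 = 581.4021.

$581.40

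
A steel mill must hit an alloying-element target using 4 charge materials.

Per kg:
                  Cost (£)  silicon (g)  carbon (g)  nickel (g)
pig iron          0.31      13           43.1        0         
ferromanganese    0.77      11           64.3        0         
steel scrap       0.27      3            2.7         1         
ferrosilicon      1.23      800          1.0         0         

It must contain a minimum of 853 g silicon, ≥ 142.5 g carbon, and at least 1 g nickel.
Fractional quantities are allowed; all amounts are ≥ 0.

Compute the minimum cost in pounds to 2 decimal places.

Let x1 = kg of pig iron, x2 = kg of ferromanganese, x3 = kg of steel scrap, x4 = kg of ferrosilicon.
Minimize 0.31x1 + 0.77x2 + 0.27x3 + 1.23x4 with:
  13x1 + 11x2 + 3x3 + 800x4 ≥ 853   (silicon)
  43.1x1 + 64.3x2 + 2.7x3 + 1x4 ≥ 142.5   (carbon)
  1x3 ≥ 1   (nickel)
  x1, x2, x3, x4 ≥ 0.
The minimum-cost mix takes nothing from ferromanganese — only pig iron, steel scrap, ferrosilicon. Binding constraints: silicon, carbon, nickel.
So pig iron = 3.22 kg, steel scrap = 1 kg, ferrosilicon = 1.01 kg.
Total cost: 0.31·3.22 + 0.27·1 + 1.23·1.01 = 2.5105.

£2.51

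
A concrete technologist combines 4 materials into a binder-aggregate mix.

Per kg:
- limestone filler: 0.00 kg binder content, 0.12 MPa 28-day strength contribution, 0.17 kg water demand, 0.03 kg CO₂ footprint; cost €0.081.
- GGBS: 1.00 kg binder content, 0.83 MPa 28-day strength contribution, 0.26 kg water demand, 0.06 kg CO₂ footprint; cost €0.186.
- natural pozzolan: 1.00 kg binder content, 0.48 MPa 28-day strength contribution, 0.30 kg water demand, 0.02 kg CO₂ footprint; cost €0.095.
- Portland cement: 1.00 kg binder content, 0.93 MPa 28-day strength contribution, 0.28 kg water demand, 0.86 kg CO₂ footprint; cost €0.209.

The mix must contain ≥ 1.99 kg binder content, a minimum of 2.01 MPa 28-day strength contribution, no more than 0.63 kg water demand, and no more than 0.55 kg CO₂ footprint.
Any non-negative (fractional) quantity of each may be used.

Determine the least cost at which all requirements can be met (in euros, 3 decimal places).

€0.450

Set it up as a linear program. Let x1 = kg of limestone filler, x2 = kg of GGBS, x3 = kg of natural pozzolan, x4 = kg of Portland cement.
Minimise 0.081x1 + 0.186x2 + 0.095x3 + 0.209x4 with:
  1x2 + 1x3 + 1x4 ≥ 1.99   (binder content)
  0.12x1 + 0.83x2 + 0.48x3 + 0.93x4 ≥ 2.01   (28-day strength contribution)
  0.17x1 + 0.26x2 + 0.3x3 + 0.28x4 ≤ 0.63   (water demand)
  0.03x1 + 0.06x2 + 0.02x3 + 0.86x4 ≤ 0.55   (CO₂ footprint)
  x1, x2, x3, x4 ≥ 0.
The cheapest feasible vertex uses only GGBS, natural pozzolan, Portland cement; limestone filler is not used. The 28-day strength contribution, water demand, CO₂ footprint requirements are met with equality.
That vertex is x2 = 1.825, x3 = 0.04111, x4 = 0.5112.
Total cost: 0.186·1.825 + 0.095·0.04111 + 0.209·0.5112 = 0.45020.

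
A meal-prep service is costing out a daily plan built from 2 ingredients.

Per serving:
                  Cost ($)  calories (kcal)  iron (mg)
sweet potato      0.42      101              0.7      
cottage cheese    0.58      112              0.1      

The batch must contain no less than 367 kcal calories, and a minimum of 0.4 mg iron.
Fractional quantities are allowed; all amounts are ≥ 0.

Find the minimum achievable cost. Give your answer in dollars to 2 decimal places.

$1.53

Let x1 = servings of sweet potato, x2 = servings of cottage cheese.
min 0.42x1 + 0.58x2 subject to:
  101x1 + 112x2 ≥ 367   (calories)
  0.7x1 + 0.1x2 ≥ 0.4   (iron)
  x1, x2 ≥ 0.
The cheapest feasible vertex uses only sweet potato; cottage cheese is not used. There the calories constraint is tight.
Optimal quantities: sweet potato = 3.634 servings.
Hence cost = 0.42·3.634 = $1.5263.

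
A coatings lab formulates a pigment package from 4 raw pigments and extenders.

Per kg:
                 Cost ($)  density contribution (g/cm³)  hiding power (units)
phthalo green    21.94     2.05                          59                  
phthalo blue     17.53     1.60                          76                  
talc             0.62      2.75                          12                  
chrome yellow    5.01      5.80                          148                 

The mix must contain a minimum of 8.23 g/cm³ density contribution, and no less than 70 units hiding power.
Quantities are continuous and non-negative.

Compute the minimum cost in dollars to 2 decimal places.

$2.88

Let x1 = kg of phthalo green, x2 = kg of phthalo blue, x3 = kg of talc, x4 = kg of chrome yellow.
Minimise 21.94x1 + 17.53x2 + 0.62x3 + 5.01x4 with:
  2.05x1 + 1.6x2 + 2.75x3 + 5.8x4 ≥ 8.23   (density contribution)
  59x1 + 76x2 + 12x3 + 148x4 ≥ 70   (hiding power)
  x1, x2, x3, x4 ≥ 0.
The cheapest feasible vertex uses only talc, chrome yellow; phthalo green, phthalo blue are not used. There the density contribution and hiding power constraints are tight.
Optimal quantities: talc = 2.407 kg, chrome yellow = 0.2778 kg.
Total cost: 0.62·2.407 + 5.01·0.2778 = 2.8841.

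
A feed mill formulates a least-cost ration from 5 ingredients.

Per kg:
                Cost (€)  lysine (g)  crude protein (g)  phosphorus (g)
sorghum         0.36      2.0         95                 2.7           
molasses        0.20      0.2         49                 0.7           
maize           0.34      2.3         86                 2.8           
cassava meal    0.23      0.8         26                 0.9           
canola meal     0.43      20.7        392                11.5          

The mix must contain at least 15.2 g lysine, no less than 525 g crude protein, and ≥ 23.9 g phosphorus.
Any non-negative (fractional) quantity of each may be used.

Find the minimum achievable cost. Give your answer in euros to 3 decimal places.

Let x1 = kg of sorghum, x2 = kg of molasses, x3 = kg of maize, x4 = kg of cassava meal, x5 = kg of canola meal.
min 0.36x1 + 0.2x2 + 0.34x3 + 0.23x4 + 0.43x5 with:
  2x1 + 0.2x2 + 2.3x3 + 0.8x4 + 20.7x5 ≥ 15.2   (lysine)
  95x1 + 49x2 + 86x3 + 26x4 + 392x5 ≥ 525   (crude protein)
  2.7x1 + 0.7x2 + 2.8x3 + 0.9x4 + 11.5x5 ≥ 23.9   (phosphorus)
  x1, x2, x3, x4, x5 ≥ 0.
The optimal basis is {canola meal}; sorghum, molasses, maize, cassava meal drop out. Binding constraint: phosphorus.
So canola meal = 2.078 kg.
Total cost: 0.43·2.078 = 0.89354.

€0.894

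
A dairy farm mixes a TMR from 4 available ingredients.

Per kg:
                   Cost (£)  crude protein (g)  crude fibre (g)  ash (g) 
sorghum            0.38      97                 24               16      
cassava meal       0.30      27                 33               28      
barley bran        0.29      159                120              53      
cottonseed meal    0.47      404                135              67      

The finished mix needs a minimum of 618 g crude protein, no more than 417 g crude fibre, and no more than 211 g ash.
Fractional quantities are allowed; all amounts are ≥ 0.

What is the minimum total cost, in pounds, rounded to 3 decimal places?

Let x1 = kg of sorghum, x2 = kg of cassava meal, x3 = kg of barley bran, x4 = kg of cottonseed meal.
Minimize 0.38x1 + 0.3x2 + 0.29x3 + 0.47x4 s.t.:
  97x1 + 27x2 + 159x3 + 404x4 ≥ 618   (crude protein)
  24x1 + 33x2 + 120x3 + 135x4 ≤ 417   (crude fibre)
  16x1 + 28x2 + 53x3 + 67x4 ≤ 211   (ash)
  x1, x2, x3, x4 ≥ 0.
At the optimum only cottonseed meal is positive (sorghum, cassava meal, barley bran = 0). Binding constraint: crude protein.
Optimal quantities: cottonseed meal = 1.53 kg.
Total cost: 0.47·1.53 = 0.71910.

£0.719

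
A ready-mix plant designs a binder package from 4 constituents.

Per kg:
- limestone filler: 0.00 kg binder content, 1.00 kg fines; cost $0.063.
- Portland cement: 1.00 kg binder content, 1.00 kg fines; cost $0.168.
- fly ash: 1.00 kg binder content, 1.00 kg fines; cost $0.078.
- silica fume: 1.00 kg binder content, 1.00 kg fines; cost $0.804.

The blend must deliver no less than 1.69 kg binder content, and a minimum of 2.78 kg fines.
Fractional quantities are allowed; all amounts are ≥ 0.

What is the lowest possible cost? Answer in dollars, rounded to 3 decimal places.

Let x1 = kg of limestone filler, x2 = kg of Portland cement, x3 = kg of fly ash, x4 = kg of silica fume.
Minimize 0.063x1 + 0.168x2 + 0.078x3 + 0.804x4 with:
  1x2 + 1x3 + 1x4 ≥ 1.69   (binder content)
  1x1 + 1x2 + 1x3 + 1x4 ≥ 2.78   (fines)
  x1, x2, x3, x4 ≥ 0.
The cheapest feasible vertex uses only limestone filler, fly ash; Portland cement, silica fume are not used. Binding constraints: binder content and fines.
Optimal quantities: limestone filler = 1.09 kg, fly ash = 1.69 kg.
Objective = 0.063·1.09 + 0.078·1.69 = 0.20049.

$0.200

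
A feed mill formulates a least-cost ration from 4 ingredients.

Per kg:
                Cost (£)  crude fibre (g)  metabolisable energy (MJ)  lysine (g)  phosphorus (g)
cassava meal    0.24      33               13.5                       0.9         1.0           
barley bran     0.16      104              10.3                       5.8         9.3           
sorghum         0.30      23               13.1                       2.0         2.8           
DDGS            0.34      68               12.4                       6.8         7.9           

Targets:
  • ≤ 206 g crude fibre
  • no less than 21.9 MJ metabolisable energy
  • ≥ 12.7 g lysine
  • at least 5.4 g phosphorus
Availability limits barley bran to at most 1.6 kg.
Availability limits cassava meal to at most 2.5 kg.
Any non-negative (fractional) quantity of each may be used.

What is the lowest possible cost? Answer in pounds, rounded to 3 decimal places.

Set it up as a linear program. Let x1 = kg of cassava meal, x2 = kg of barley bran, x3 = kg of sorghum, x4 = kg of DDGS.
min 0.24x1 + 0.16x2 + 0.3x3 + 0.34x4 s.t.:
  33x1 + 104x2 + 23x3 + 68x4 ≤ 206   (crude fibre)
  13.5x1 + 10.3x2 + 13.1x3 + 12.4x4 ≥ 21.9   (metabolisable energy)
  0.9x1 + 5.8x2 + 2x3 + 6.8x4 ≥ 12.7   (lysine)
  1x1 + 9.3x2 + 2.8x3 + 7.9x4 ≥ 5.4   (phosphorus)
  x2 ≤ 1.6
  x1 ≤ 2.5
  x1, x2, x3, x4 ≥ 0.
The optimal basis is {barley bran, DDGS}; cassava meal, sorghum drop out. There the lysine and the barley bran cap constraints are tight.
Solving gives x2 = 1.6, x4 = 0.5029.
Hence cost = 0.16·1.6 + 0.34·0.5029 = £0.42699.

£0.427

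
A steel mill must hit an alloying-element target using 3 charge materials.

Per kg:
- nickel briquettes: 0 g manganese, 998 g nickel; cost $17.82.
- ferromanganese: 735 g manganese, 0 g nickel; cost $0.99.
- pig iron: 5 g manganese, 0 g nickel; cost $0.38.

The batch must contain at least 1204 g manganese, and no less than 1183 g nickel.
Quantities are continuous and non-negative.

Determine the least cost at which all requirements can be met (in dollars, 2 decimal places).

Let x1 = kg of nickel briquettes, x2 = kg of ferromanganese, x3 = kg of pig iron.
Minimise 17.82x1 + 0.99x2 + 0.38x3 subject to:
  735x2 + 5x3 ≥ 1204   (manganese)
  998x1 ≥ 1183   (nickel)
  x1, x2, x3 ≥ 0.
The minimum-cost mix takes nothing from pig iron — only nickel briquettes, ferromanganese. Binding constraints: manganese and nickel.
So nickel briquettes = 1.1854 kg, ferromanganese = 1.6381 kg.
Hence cost = 17.82·1.1854 + 0.99·1.6381 = $22.7455.

$22.75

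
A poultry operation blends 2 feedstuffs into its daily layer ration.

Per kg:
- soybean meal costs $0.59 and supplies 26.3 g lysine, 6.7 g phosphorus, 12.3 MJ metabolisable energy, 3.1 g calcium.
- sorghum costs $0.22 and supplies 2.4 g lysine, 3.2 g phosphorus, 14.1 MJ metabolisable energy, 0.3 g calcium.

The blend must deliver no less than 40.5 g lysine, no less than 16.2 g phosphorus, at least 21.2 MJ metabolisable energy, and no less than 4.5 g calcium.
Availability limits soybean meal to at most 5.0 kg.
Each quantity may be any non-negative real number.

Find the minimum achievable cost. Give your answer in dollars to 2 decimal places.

Set it up as a linear program. Let x1 = kg of soybean meal, x2 = kg of sorghum.
Minimise 0.59x1 + 0.22x2 subject to:
  26.3x1 + 2.4x2 ≥ 40.5   (lysine)
  6.7x1 + 3.2x2 ≥ 16.2   (phosphorus)
  12.3x1 + 14.1x2 ≥ 21.2   (metabolisable energy)
  3.1x1 + 0.3x2 ≥ 4.5   (calcium)
  x1 ≤ 5
  x1, x2 ≥ 0.
Both inputs are positive at the optimum. The lysine and phosphorus requirements are met with equality.
Optimal quantities: soybean meal = 1.333 kg, sorghum = 2.272 kg.
Hence cost = 0.59·1.333 + 0.22·2.272 = $1.2863.

$1.29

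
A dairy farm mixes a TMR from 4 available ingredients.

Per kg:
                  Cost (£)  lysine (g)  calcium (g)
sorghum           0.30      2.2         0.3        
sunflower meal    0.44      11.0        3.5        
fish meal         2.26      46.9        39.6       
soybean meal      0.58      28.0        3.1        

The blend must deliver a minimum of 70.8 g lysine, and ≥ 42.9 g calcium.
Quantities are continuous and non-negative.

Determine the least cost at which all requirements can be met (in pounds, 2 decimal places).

Set it up as a linear program. Let x1 = kg of sorghum, x2 = kg of sunflower meal, x3 = kg of fish meal, x4 = kg of soybean meal.
Minimize 0.3x1 + 0.44x2 + 2.26x3 + 0.58x4 with:
  2.2x1 + 11x2 + 46.9x3 + 28x4 ≥ 70.8   (lysine)
  0.3x1 + 3.5x2 + 39.6x3 + 3.1x4 ≥ 42.9   (calcium)
  x1, x2, x3, x4 ≥ 0.
The minimum-cost mix takes nothing from sorghum, sunflower meal — only fish meal, soybean meal. Binding constraints: lysine and calcium.
Solving gives x3 = 1.019, x4 = 0.8217.
Total cost: 2.26·1.019 + 0.58·0.8217 = 2.7795.

£2.78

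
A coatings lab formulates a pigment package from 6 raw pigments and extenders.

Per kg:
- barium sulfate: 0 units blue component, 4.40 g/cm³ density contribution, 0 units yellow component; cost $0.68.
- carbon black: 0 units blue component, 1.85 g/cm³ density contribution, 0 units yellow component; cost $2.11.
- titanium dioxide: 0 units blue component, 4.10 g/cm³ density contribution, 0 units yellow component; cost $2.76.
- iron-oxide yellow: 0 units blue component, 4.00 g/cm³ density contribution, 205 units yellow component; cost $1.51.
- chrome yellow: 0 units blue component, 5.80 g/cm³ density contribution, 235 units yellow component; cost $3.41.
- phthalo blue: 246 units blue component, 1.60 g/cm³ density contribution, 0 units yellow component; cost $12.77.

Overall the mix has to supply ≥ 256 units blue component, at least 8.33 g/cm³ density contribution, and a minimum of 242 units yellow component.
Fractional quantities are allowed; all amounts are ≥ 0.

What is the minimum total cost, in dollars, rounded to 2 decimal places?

Let x1 = kg of barium sulfate, x2 = kg of carbon black, x3 = kg of titanium dioxide, x4 = kg of iron-oxide yellow, x5 = kg of chrome yellow, x6 = kg of phthalo blue.
min 0.68x1 + 2.11x2 + 2.76x3 + 1.51x4 + 3.41x5 + 12.77x6 s.t.:
  246x6 ≥ 256   (blue component)
  4.4x1 + 1.85x2 + 4.1x3 + 4x4 + 5.8x5 + 1.6x6 ≥ 8.33   (density contribution)
  205x4 + 235x5 ≥ 242   (yellow component)
  x1, x2, x3, x4, x5, x6 ≥ 0.
At the optimum only barium sulfate, iron-oxide yellow, phthalo blue are positive (carbon black, titanium dioxide, chrome yellow = 0). Binding constraints: blue component, density contribution, yellow component.
That vertex is x1 = 0.44159, x4 = 1.1805, x6 = 1.0407.
Hence cost = 0.68·0.44159 + 1.51·1.1805 + 12.77·1.0407 = $15.3726.

$15.37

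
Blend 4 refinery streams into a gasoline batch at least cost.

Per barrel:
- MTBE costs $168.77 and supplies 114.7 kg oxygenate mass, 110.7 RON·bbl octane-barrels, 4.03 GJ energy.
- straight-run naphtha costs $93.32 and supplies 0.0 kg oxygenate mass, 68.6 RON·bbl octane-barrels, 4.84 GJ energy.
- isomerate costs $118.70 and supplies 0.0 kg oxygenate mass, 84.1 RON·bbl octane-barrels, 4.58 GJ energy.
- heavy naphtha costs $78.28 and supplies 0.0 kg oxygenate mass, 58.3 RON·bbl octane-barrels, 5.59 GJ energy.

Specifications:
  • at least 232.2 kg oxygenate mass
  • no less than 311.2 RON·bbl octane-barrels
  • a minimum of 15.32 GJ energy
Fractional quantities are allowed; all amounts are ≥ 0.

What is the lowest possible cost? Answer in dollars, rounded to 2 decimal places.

$458.61

Let x1 = barrels of MTBE, x2 = barrels of straight-run naphtha, x3 = barrels of isomerate, x4 = barrels of heavy naphtha.
Minimise 168.77x1 + 93.32x2 + 118.7x3 + 78.28x4 s.t.:
  114.7x1 ≥ 232.2   (oxygenate mass)
  110.7x1 + 68.6x2 + 84.1x3 + 58.3x4 ≥ 311.2   (octane-barrels)
  4.03x1 + 4.84x2 + 4.58x3 + 5.59x4 ≥ 15.32   (energy)
  x1, x2, x3, x4 ≥ 0.
At the optimum only MTBE, heavy naphtha are positive (straight-run naphtha, isomerate = 0). Binding constraints: oxygenate mass and octane-barrels.
Optimal quantities: MTBE = 2.0244 barrels, heavy naphtha = 1.494 barrels.
Cost = 168.77·2.0244 + 78.28·1.494 = 458.6083.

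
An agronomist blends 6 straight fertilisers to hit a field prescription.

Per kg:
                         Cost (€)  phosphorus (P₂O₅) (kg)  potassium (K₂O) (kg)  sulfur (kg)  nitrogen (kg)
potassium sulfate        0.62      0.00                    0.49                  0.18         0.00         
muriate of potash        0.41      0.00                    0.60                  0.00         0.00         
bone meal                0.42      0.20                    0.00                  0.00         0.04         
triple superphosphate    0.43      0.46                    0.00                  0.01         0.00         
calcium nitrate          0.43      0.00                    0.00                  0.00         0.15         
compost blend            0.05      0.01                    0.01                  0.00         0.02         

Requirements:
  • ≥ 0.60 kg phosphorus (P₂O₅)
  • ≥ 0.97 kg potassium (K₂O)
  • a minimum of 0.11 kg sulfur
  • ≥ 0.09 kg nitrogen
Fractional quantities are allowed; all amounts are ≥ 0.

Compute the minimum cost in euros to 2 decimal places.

€1.53

This is a linear program. Let x1 = kg of potassium sulfate, x2 = kg of muriate of potash, x3 = kg of bone meal, x4 = kg of triple superphosphate, x5 = kg of calcium nitrate, x6 = kg of compost blend.
min 0.62x1 + 0.41x2 + 0.42x3 + 0.43x4 + 0.43x5 + 0.05x6 with:
  0.2x3 + 0.46x4 + 0.01x6 ≥ 0.6   (phosphorus (P₂O₅))
  0.49x1 + 0.6x2 + 0.01x6 ≥ 0.97   (potassium (K₂O))
  0.18x1 + 0.01x4 ≥ 0.11   (sulfur)
  0.04x3 + 0.15x5 + 0.02x6 ≥ 0.09   (nitrogen)
  x1, x2, x3, x4, x5, x6 ≥ 0.
The minimum-cost mix takes nothing from bone meal, calcium nitrate — only potassium sulfate, muriate of potash, triple superphosphate, compost blend. There the phosphorus (P₂O₅), potassium (K₂O), sulfur, nitrogen constraints are tight.
Optimal quantities: potassium sulfate = 0.5441 kg, muriate of potash = 1.097 kg, triple superphosphate = 1.207 kg, compost blend = 4.5 kg.
Objective = 0.62·0.5441 + 0.41·1.097 + 0.43·1.207 + 0.05·4.5 = 1.5311.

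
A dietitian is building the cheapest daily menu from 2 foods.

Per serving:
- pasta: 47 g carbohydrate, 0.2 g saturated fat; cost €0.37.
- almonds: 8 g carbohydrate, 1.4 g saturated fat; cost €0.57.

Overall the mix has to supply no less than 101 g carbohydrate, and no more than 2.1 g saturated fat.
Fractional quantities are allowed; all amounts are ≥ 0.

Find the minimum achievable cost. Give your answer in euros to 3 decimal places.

€0.795

This is a linear program. Let x1 = servings of pasta, x2 = servings of almonds.
Minimise 0.37x1 + 0.57x2 s.t.:
  47x1 + 8x2 ≥ 101   (carbohydrate)
  0.2x1 + 1.4x2 ≤ 2.1   (saturated fat)
  x1, x2 ≥ 0.
The cheapest feasible vertex uses only pasta; almonds is not used. There the carbohydrate constraint is tight.
Optimal quantities: pasta = 2.149 servings.
Objective = 0.37·2.149 = 0.79513.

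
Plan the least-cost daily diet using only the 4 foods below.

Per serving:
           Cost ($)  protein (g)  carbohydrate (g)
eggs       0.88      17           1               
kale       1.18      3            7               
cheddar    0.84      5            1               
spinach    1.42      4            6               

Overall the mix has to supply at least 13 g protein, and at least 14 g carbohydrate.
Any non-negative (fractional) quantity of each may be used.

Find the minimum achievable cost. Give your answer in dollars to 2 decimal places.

Let x1 = servings of eggs, x2 = servings of kale, x3 = servings of cheddar, x4 = servings of spinach.
min 0.88x1 + 1.18x2 + 0.84x3 + 1.42x4 with:
  17x1 + 3x2 + 5x3 + 4x4 ≥ 13   (protein)
  1x1 + 7x2 + 1x3 + 6x4 ≥ 14   (carbohydrate)
  x1, x2, x3, x4 ≥ 0.
At the optimum only eggs, kale are positive (cheddar, spinach = 0). There the protein and carbohydrate constraints are tight.
Solving gives x1 = 0.4224, x2 = 1.94.
Hence cost = 0.88·0.4224 + 1.18·1.94 = $2.6609.

$2.66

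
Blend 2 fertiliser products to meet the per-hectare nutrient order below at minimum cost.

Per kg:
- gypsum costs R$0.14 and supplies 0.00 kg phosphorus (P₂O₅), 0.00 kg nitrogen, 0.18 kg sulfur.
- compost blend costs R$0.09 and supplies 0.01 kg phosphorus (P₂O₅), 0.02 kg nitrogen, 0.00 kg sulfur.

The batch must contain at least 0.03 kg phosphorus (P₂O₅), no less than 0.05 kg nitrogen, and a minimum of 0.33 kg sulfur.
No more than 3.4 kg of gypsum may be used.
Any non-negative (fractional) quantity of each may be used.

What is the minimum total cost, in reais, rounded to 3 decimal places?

This is a linear program. Let x1 = kg of gypsum, x2 = kg of compost blend.
min 0.14x1 + 0.09x2 subject to:
  0.01x2 ≥ 0.03   (phosphorus (P₂O₅))
  0.02x2 ≥ 0.05   (nitrogen)
  0.18x1 ≥ 0.33   (sulfur)
  x1 ≤ 3.4
  x1, x2 ≥ 0.
Both inputs are positive at the optimum. There the phosphorus (P₂O₅) and sulfur constraints are tight.
So gypsum = 1.833 kg, compost blend = 3 kg.
Hence cost = 0.14·1.833 + 0.09·3 = R$0.52662.

R$0.527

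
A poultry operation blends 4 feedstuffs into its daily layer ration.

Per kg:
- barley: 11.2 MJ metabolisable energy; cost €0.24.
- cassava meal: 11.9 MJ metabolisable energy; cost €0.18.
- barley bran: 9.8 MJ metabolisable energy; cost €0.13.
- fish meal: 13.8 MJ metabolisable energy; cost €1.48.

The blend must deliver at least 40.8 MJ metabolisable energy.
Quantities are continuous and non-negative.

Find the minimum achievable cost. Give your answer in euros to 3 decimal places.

Let x1 = kg of barley, x2 = kg of cassava meal, x3 = kg of barley bran, x4 = kg of fish meal.
min 0.24x1 + 0.18x2 + 0.13x3 + 1.48x4 s.t.:
  11.2x1 + 11.9x2 + 9.8x3 + 13.8x4 ≥ 40.8   (metabolisable energy)
  x1, x2, x3, x4 ≥ 0.
The minimum-cost mix takes nothing from barley, cassava meal, fish meal — only barley bran. There the metabolisable energy constraint is tight.
Solving gives x3 = 4.163.
Objective = 0.13·4.163 = 0.54119.

€0.541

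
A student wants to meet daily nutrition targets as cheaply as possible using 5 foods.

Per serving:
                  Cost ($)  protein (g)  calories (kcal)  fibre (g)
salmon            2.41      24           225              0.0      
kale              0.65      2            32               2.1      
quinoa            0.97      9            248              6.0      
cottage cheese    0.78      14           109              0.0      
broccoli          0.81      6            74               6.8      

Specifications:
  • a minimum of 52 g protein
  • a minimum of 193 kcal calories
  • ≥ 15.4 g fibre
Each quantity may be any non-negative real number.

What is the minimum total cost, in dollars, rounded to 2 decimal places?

$3.97

This is a linear program. Let x1 = servings of salmon, x2 = servings of kale, x3 = servings of quinoa, x4 = servings of cottage cheese, x5 = servings of broccoli.
Minimize 2.41x1 + 0.65x2 + 0.97x3 + 0.78x4 + 0.81x5 with:
  24x1 + 2x2 + 9x3 + 14x4 + 6x5 ≥ 52   (protein)
  225x1 + 32x2 + 248x3 + 109x4 + 74x5 ≥ 193   (calories)
  2.1x2 + 6x3 + 6.8x5 ≥ 15.4   (fibre)
  x1, x2, x3, x4, x5 ≥ 0.
The optimal basis is {cottage cheese, broccoli}; salmon, kale, quinoa drop out. There the protein and fibre constraints are tight.
Optimal quantities: cottage cheese = 2.744 servings, broccoli = 2.265 servings.
Objective = 0.78·2.744 + 0.81·2.265 = 3.97497.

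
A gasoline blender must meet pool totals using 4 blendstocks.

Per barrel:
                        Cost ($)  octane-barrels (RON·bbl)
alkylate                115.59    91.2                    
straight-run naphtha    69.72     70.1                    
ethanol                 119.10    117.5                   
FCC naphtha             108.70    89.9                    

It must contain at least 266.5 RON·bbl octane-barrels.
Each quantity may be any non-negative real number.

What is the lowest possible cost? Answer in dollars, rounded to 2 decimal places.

$265.06

Let x1 = barrels of alkylate, x2 = barrels of straight-run naphtha, x3 = barrels of ethanol, x4 = barrels of FCC naphtha.
Minimize 115.59x1 + 69.72x2 + 119.1x3 + 108.7x4 with:
  91.2x1 + 70.1x2 + 117.5x3 + 89.9x4 ≥ 266.5   (octane-barrels)
  x1, x2, x3, x4 ≥ 0.
The cheapest feasible vertex uses only straight-run naphtha; alkylate, ethanol, FCC naphtha are not used. The octane-barrels requirement is met with equality.
That vertex is x2 = 3.80171.
Objective = 69.72·3.80171 = 265.0552.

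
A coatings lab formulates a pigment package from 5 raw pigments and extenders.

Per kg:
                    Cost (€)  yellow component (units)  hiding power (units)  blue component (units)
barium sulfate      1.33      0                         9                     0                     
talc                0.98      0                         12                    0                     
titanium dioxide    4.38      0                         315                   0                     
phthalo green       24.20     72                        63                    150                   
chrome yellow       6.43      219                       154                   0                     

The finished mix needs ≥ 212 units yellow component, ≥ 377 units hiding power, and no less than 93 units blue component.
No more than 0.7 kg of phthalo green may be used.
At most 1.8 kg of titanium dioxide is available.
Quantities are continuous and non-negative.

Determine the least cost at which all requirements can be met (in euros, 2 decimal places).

This is a linear program. Let x1 = kg of barium sulfate, x2 = kg of talc, x3 = kg of titanium dioxide, x4 = kg of phthalo green, x5 = kg of chrome yellow.
Minimise 1.33x1 + 0.98x2 + 4.38x3 + 24.2x4 + 6.43x5 s.t.:
  72x4 + 219x5 ≥ 212   (yellow component)
  9x1 + 12x2 + 315x3 + 63x4 + 154x5 ≥ 377   (hiding power)
  150x4 ≥ 93   (blue component)
  x4 ≤ 0.7
  x3 ≤ 1.8
  x1, x2, x3, x4, x5 ≥ 0.
The cheapest feasible vertex uses only titanium dioxide, phthalo green, chrome yellow; barium sulfate, talc are not used. The yellow component, hiding power, blue component requirements are met with equality.
So titanium dioxide = 0.6992 kg, phthalo green = 0.62 kg, chrome yellow = 0.7642 kg.
Objective = 4.38·0.6992 + 24.2·0.62 + 6.43·0.7642 = 22.9803.

€22.98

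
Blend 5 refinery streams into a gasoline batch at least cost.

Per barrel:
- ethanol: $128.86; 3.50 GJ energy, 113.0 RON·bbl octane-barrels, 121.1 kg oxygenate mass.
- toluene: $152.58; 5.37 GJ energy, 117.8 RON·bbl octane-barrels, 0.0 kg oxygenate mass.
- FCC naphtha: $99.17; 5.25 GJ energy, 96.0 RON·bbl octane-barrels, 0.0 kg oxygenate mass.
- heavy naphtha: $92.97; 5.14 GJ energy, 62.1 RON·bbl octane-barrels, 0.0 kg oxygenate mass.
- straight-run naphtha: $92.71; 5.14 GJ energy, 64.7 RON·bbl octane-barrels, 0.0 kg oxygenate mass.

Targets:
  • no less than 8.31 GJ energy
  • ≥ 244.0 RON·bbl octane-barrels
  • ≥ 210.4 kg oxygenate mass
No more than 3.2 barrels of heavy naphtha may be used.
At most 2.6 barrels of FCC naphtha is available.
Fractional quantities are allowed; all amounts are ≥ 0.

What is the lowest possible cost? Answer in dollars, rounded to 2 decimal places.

$273.13

Let x1 = barrels of ethanol, x2 = barrels of toluene, x3 = barrels of FCC naphtha, x4 = barrels of heavy naphtha, x5 = barrels of straight-run naphtha.
Minimise 128.86x1 + 152.58x2 + 99.17x3 + 92.97x4 + 92.71x5 with:
  3.5x1 + 5.37x2 + 5.25x3 + 5.14x4 + 5.14x5 ≥ 8.31   (energy)
  113x1 + 117.8x2 + 96x3 + 62.1x4 + 64.7x5 ≥ 244   (octane-barrels)
  121.1x1 ≥ 210.4   (oxygenate mass)
  x4 ≤ 3.2
  x3 ≤ 2.6
  x1, x2, x3, x4, x5 ≥ 0.
The minimum-cost mix takes nothing from toluene, heavy naphtha, straight-run naphtha — only ethanol, FCC naphtha. The octane-barrels and oxygenate mass requirements are met with equality.
That vertex is x1 = 1.7374, x3 = 0.49659.
Cost = 128.86·1.7374 + 99.17·0.49659 = 273.1282.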